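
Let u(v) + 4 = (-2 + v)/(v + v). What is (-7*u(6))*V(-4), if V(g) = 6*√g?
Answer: 308*I ≈ 308.0*I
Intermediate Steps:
u(v) = -4 + (-2 + v)/(2*v) (u(v) = -4 + (-2 + v)/(v + v) = -4 + (-2 + v)/((2*v)) = -4 + (-2 + v)*(1/(2*v)) = -4 + (-2 + v)/(2*v))
(-7*u(6))*V(-4) = (-7*(-7/2 - 1/6))*(6*√(-4)) = (-7*(-7/2 - 1*⅙))*(6*(2*I)) = (-7*(-7/2 - ⅙))*(12*I) = (-7*(-11/3))*(12*I) = 77*(12*I)/3 = 308*I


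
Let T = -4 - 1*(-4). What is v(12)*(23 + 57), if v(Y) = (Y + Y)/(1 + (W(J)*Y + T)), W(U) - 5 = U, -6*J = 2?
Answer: 640/19 ≈ 33.684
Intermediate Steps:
J = -⅓ (J = -⅙*2 = -⅓ ≈ -0.33333)
T = 0 (T = -4 + 4 = 0)
W(U) = 5 + U
v(Y) = 2*Y/(1 + 14*Y/3) (v(Y) = (Y + Y)/(1 + ((5 - ⅓)*Y + 0)) = (2*Y)/(1 + (14*Y/3 + 0)) = (2*Y)/(1 + 14*Y/3) = 2*Y/(1 + 14*Y/3))
v(12)*(23 + 57) = (6*12/(3 + 14*12))*(23 + 57) = (6*12/(3 + 168))*80 = (6*12/171)*80 = (6*12*(1/171))*80 = (8/19)*80 = 640/19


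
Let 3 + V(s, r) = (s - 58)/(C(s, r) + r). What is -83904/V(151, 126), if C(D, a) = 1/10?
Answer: 35267648/951 ≈ 37085.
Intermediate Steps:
C(D, a) = ⅒ (C(D, a) = 1*(⅒) = ⅒)
V(s, r) = -3 + (-58 + s)/(⅒ + r) (V(s, r) = -3 + (s - 58)/(⅒ + r) = -3 + (-58 + s)/(⅒ + r))
-83904/V(151, 126) = -83904*(1 + 10*126)/(-583 - 30*126 + 10*151) = -83904*(1 + 1260)/(-583 - 3780 + 1510) = -83904/(-2853/1261) = -83904*(-1261/2853) = 35267648/951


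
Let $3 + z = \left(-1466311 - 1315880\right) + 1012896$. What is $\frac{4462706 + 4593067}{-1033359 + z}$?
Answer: $- \frac{3018591}{934219} \approx -3.2311$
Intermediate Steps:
$z = -1769298$ ($z = -3 + \left(\left(-1466311 - 1315880\right) + 1012896\right) = -3 + \left(-2782191 + 1012896\right) = -3 - 1769295 = -1769298$)
$\frac{4462706 + 4593067}{-1033359 + z} = \frac{4462706 + 4593067}{-1033359 - 1769298} = \frac{9055773}{-2802657} = 9055773 \left(- \frac{1}{2802657}\right) = - \frac{3018591}{934219}$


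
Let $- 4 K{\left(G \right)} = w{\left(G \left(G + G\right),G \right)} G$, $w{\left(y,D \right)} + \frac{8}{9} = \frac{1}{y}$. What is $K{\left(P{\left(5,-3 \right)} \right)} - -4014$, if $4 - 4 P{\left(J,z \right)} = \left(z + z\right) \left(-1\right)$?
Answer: $\frac{144509}{36} \approx 4014.1$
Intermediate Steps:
$P{\left(J,z \right)} = 1 + \frac{z}{2}$ ($P{\left(J,z \right)} = 1 - \frac{\left(z + z\right) \left(-1\right)}{4} = 1 - \frac{2 z \left(-1\right)}{4} = 1 - \frac{\left(-2\right) z}{4} = 1 + \frac{z}{2}$)
$w{\left(y,D \right)} = - \frac{8}{9} + \frac{1}{y}$
$K{\left(G \right)} = - \frac{G \left(- \frac{8}{9} + \frac{1}{2 G^{2}}\right)}{4}$ ($K{\left(G \right)} = - \frac{\left(- \frac{8}{9} + \frac{1}{G \left(G + G\right)}\right) G}{4} = - \frac{\left(- \frac{8}{9} + \frac{1}{G 2 G}\right) G}{4} = - \frac{\left(- \frac{8}{9} + \frac{1}{2 G^{2}}\right) G}{4} = - \frac{G \left(- \frac{8}{9} + \frac{1}{2 G^{2}}\right)}{4}$)
$K{\left(P{\left(5,-3 \right)} \right)} - -4014 = \frac{-9 + 16 \left(1 + \frac{1}{2} \left(-3\right)\right)^{2}}{72 \left(1 + \frac{1}{2} \left(-3\right)\right)} - -4014 = \frac{-9 + 16 \left(1 - \frac{3}{2}\right)^{2}}{72 \left(1 - \frac{3}{2}\right)} + 4014 = \frac{-9 + 16 \left(- \frac{1}{2}\right)^{2}}{72 \left(- \frac{1}{2}\right)} + 4014 = \frac{1}{72} \left(-2\right) \left(-9 + 16 \cdot \frac{1}{4}\right) + 4014 = \frac{1}{72} \left(-2\right) \left(-9 + 4\right) + 4014 = \frac{1}{72} \left(-2\right) \left(-5\right) + 4014 = \frac{5}{36} + 4014 = \frac{144509}{36}$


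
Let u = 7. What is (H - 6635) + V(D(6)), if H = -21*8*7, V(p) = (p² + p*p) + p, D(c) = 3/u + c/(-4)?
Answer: -382679/49 ≈ -7809.8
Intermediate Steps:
D(c) = 3/7 - c/4 (D(c) = 3/7 + c/(-4) = 3*(⅐) + c*(-¼) = 3/7 - c/4)
V(p) = p + 2*p² (V(p) = (p² + p²) + p = 2*p² + p = p + 2*p²)
H = -1176 (H = -168*7 = -1176)
(H - 6635) + V(D(6)) = (-1176 - 6635) + (3/7 - ¼*6)*(1 + 2*(3/7 - ¼*6)) = -7811 + (3/7 - 3/2)*(1 + 2*(3/7 - 3/2)) = -7811 - 15*(1 + 2*(-15/14))/14 = -7811 - 15*(1 - 15/7)/14 = -7811 - 15/14*(-8/7) = -7811 + 60/49 = -382679/49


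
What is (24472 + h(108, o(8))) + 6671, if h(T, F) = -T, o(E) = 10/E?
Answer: 31035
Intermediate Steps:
(24472 + h(108, o(8))) + 6671 = (24472 - 1*108) + 6671 = (24472 - 108) + 6671 = 24364 + 6671 = 31035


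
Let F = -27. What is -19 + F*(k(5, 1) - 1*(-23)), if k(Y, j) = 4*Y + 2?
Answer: -1234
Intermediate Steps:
k(Y, j) = 2 + 4*Y
-19 + F*(k(5, 1) - 1*(-23)) = -19 - 27*((2 + 4*5) - 1*(-23)) = -19 - 27*((2 + 20) + 23) = -19 - 27*(22 + 23) = -19 - 27*45 = -19 - 1215 = -1234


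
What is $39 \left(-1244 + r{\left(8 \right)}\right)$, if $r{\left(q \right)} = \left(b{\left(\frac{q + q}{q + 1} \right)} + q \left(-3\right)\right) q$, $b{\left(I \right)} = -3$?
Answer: $-56940$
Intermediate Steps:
$r{\left(q \right)} = q \left(-3 - 3 q\right)$ ($r{\left(q \right)} = \left(-3 + q \left(-3\right)\right) q = \left(-3 - 3 q\right) q = q \left(-3 - 3 q\right)$)
$39 \left(-1244 + r{\left(8 \right)}\right) = 39 \left(-1244 - 24 \left(1 + 8\right)\right) = 39 \left(-1244 - 24 \cdot 9\right) = 39 \left(-1244 - 216\right) = 39 \left(-1460\right) = -56940$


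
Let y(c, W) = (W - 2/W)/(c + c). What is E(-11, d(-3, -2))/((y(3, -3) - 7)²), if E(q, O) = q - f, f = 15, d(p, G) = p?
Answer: -8424/17689 ≈ -0.47623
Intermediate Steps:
y(c, W) = (W - 2/W)/(2*c) (y(c, W) = (W - 2/W)/((2*c)) = (W - 2/W)*(1/(2*c)) = (W - 2/W)/(2*c))
E(q, O) = -15 + q (E(q, O) = q - 1*15 = q - 15 = -15 + q)
E(-11, d(-3, -2))/((y(3, -3) - 7)²) = (-15 - 11)/(((½)*(-2 + (-3)²)/(-3*3) - 7)²) = -26/((½)*(-⅓)*(⅓)*(-2 + 9) - 7)² = -26/((½)*(-⅓)*(⅓)*7 - 7)² = -26/(-7/18 - 7)² = -26/((-133/18)²) = -26/17689/324 = -26*324/17689 = -8424/17689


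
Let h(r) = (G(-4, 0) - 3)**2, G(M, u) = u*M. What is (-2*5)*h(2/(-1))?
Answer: -90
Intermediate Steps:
G(M, u) = M*u
h(r) = 9 (h(r) = (-4*0 - 3)**2 = (0 - 3)**2 = (-3)**2 = 9)
(-2*5)*h(2/(-1)) = -2*5*9 = -10*9 = -90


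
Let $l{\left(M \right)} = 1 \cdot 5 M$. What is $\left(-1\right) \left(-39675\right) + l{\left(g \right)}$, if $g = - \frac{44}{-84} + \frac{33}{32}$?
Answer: $\frac{26666825}{672} \approx 39683.0$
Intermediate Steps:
$g = \frac{1045}{672}$ ($g = \left(-44\right) \left(- \frac{1}{84}\right) + 33 \cdot \frac{1}{32} = \frac{11}{21} + \frac{33}{32} = \frac{1045}{672} \approx 1.5551$)
$l{\left(M \right)} = 5 M$
$\left(-1\right) \left(-39675\right) + l{\left(g \right)} = \left(-1\right) \left(-39675\right) + 5 \cdot \frac{1045}{672} = 39675 + \frac{5225}{672} = \frac{26666825}{672}$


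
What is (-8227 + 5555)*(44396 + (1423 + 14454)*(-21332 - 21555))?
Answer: 1819291328016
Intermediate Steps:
(-8227 + 5555)*(44396 + (1423 + 14454)*(-21332 - 21555)) = -2672*(44396 + 15877*(-42887)) = -2672*(44396 - 680916899) = -2672*(-680872503) = 1819291328016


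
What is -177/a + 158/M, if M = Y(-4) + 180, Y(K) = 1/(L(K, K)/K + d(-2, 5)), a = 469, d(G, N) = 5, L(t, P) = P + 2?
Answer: 232154/464779 ≈ 0.49949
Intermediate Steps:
L(t, P) = 2 + P
Y(K) = 1/(5 + (2 + K)/K) (Y(K) = 1/((2 + K)/K + 5) = 1/(5 + (2 + K)/K))
M = 1982/11 (M = (1/2)*(-4)/(1 + 3*(-4)) + 180 = (1/2)*(-4)/(1 - 12) + 180 = (1/2)*(-4)/(-11) + 180 = (1/2)*(-4)*(-1/11) + 180 = 2/11 + 180 = 1982/11 ≈ 180.18)
-177/a + 158/M = -177/469 + 158/(1982/11) = -177*1/469 + 158*(11/1982) = -177/469 + 869/991 = 232154/464779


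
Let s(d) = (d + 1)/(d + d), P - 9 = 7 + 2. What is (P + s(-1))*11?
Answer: 198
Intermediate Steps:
P = 18 (P = 9 + (7 + 2) = 9 + 9 = 18)
s(d) = (1 + d)/(2*d) (s(d) = (1 + d)/((2*d)) = (1 + d)*(1/(2*d)) = (1 + d)/(2*d))
(P + s(-1))*11 = (18 + (½)*(1 - 1)/(-1))*11 = (18 + (½)*(-1)*0)*11 = (18 + 0)*11 = 18*11 = 198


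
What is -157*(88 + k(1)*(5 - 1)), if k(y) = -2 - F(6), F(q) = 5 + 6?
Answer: -5652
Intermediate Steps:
F(q) = 11
k(y) = -13 (k(y) = -2 - 1*11 = -2 - 11 = -13)
-157*(88 + k(1)*(5 - 1)) = -157*(88 - 13*(5 - 1)) = -157*(88 - 13*4) = -157*(88 - 52) = -157*36 = -5652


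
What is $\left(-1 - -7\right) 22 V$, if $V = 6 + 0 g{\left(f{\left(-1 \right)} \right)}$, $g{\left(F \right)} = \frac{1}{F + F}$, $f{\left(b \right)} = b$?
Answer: $792$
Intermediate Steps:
$g{\left(F \right)} = \frac{1}{2 F}$
$V = 6$ ($V = 6 + 0 \frac{1}{2 \left(-1\right)} = 6 + 0 \cdot \frac{1}{2} \left(-1\right) = 6 + 0 \left(- \frac{1}{2}\right) = 6 + 0 = 6$)
$\left(-1 - -7\right) 22 V = \left(-1 - -7\right) 22 \cdot 6 = \left(-1 + 7\right) 22 \cdot 6 = 6 \cdot 22 \cdot 6 = 132 \cdot 6 = 792$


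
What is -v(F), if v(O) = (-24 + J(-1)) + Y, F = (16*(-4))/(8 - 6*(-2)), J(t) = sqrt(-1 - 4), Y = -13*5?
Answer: 89 - I*sqrt(5) ≈ 89.0 - 2.2361*I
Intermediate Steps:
Y = -65
J(t) = I*sqrt(5) (J(t) = sqrt(-5) = I*sqrt(5))
F = -16/5 (F = -64/(8 + 12) = -64/20 = -64*1/20 = -16/5 ≈ -3.2000)
v(O) = -89 + I*sqrt(5) (v(O) = (-24 + I*sqrt(5)) - 65 = -89 + I*sqrt(5))
-v(F) = -(-89 + I*sqrt(5)) = 89 - I*sqrt(5)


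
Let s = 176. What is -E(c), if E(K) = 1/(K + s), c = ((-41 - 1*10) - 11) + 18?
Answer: -1/132 ≈ -0.0075758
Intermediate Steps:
c = -44 (c = ((-41 - 10) - 11) + 18 = (-51 - 11) + 18 = -62 + 18 = -44)
E(K) = 1/(176 + K) (E(K) = 1/(K + 176) = 1/(176 + K))
-E(c) = -1/(176 - 44) = -1/132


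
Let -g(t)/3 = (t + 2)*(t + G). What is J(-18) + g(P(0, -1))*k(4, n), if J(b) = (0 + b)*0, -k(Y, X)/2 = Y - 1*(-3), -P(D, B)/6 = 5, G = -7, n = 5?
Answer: 43512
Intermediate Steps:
P(D, B) = -30 (P(D, B) = -6*5 = -30)
k(Y, X) = -6 - 2*Y (k(Y, X) = -2*(Y - 1*(-3)) = -2*(Y + 3) = -2*(3 + Y) = -6 - 2*Y)
J(b) = 0 (J(b) = b*0 = 0)
g(t) = -3*(-7 + t)*(2 + t) (g(t) = -3*(t + 2)*(t - 7) = -3*(2 + t)*(-7 + t) = -3*(-7 + t)*(2 + t))
J(-18) + g(P(0, -1))*k(4, n) = 0 + (42 - 3*(-30)² + 15*(-30))*(-6 - 2*4) = 0 + (42 - 3*900 - 450)*(-6 - 8) = 0 + (42 - 2700 - 450)*(-14) = 0 - 3108*(-14) = 0 + 43512 = 43512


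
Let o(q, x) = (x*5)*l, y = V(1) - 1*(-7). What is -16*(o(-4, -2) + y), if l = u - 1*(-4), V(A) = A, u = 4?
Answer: 1152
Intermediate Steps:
l = 8 (l = 4 - 1*(-4) = 4 + 4 = 8)
y = 8 (y = 1 - 1*(-7) = 1 + 7 = 8)
o(q, x) = 40*x (o(q, x) = (x*5)*8 = (5*x)*8 = 40*x)
-16*(o(-4, -2) + y) = -16*(40*(-2) + 8) = -16*(-80 + 8) = -16*(-72) = 1152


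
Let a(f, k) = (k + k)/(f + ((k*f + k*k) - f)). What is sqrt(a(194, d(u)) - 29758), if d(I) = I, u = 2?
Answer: I*sqrt(5832566)/14 ≈ 172.51*I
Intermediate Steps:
a(f, k) = 2*k/(k**2 + f*k) (a(f, k) = (2*k)/(f + ((f*k + k**2) - f)) = (2*k)/(f + ((k**2 + f*k) - f)) = (2*k)/(f + (k**2 - f + f*k)) = (2*k)/(k**2 + f*k) = 2*k/(k**2 + f*k))
sqrt(a(194, d(u)) - 29758) = sqrt(2/(194 + 2) - 29758) = sqrt(2/196 - 29758) = sqrt(2*(1/196) - 29758) = sqrt(1/98 - 29758) = sqrt(-2916283/98) = I*sqrt(5832566)/14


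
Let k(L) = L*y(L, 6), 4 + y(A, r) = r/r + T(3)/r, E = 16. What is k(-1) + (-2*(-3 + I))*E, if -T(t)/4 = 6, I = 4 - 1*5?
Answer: 135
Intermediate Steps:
I = -1 (I = 4 - 5 = -1)
T(t) = -24 (T(t) = -4*6 = -24)
y(A, r) = -3 - 24/r (y(A, r) = -4 + (r/r - 24/r) = -4 + (1 - 24/r) = -3 - 24/r)
k(L) = -7*L (k(L) = L*(-3 - 24/6) = L*(-3 - 24*1/6) = L*(-3 - 4) = L*(-7) = -7*L)
k(-1) + (-2*(-3 + I))*E = -7*(-1) - 2*(-3 - 1)*16 = 7 - 2*(-4)*16 = 7 + 8*16 = 7 + 128 = 135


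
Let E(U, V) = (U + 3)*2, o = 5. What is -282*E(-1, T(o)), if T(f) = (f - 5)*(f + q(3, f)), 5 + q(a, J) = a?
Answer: -1128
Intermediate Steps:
q(a, J) = -5 + a
T(f) = (-5 + f)*(-2 + f) (T(f) = (f - 5)*(f + (-5 + 3)) = (-5 + f)*(f - 2) = (-5 + f)*(-2 + f))
E(U, V) = 6 + 2*U (E(U, V) = (3 + U)*2 = 6 + 2*U)
-282*E(-1, T(o)) = -282*(6 + 2*(-1)) = -282*(6 - 2) = -282*4 = -1128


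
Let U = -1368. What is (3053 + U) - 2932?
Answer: -1247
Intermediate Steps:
(3053 + U) - 2932 = (3053 - 1368) - 2932 = 1685 - 2932 = -1247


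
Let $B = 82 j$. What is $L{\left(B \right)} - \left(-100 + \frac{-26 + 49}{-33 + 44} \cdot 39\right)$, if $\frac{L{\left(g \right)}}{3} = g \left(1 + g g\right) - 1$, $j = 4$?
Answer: $\frac{1164500210}{11} \approx 1.0586 \cdot 10^{8}$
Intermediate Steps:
$B = 328$ ($B = 82 \cdot 4 = 328$)
$L{\left(g \right)} = -3 + 3 g \left(1 + g^{2}\right)$ ($L{\left(g \right)} = 3 \left(g \left(1 + g g\right) - 1\right) = 3 \left(g \left(1 + g^{2}\right) - 1\right) = 3 \left(-1 + g \left(1 + g^{2}\right)\right) = -3 + 3 g \left(1 + g^{2}\right)$)
$L{\left(B \right)} - \left(-100 + \frac{-26 + 49}{-33 + 44} \cdot 39\right) = \left(-3 + 3 \cdot 328 + 3 \cdot 328^{3}\right) - \left(-100 + \frac{-26 + 49}{-33 + 44} \cdot 39\right) = \left(-3 + 984 + 3 \cdot 35287552\right) - \left(-100 + \frac{23}{11} \cdot 39\right) = \left(-3 + 984 + 105862656\right) - \left(-100 + 23 \cdot \frac{1}{11} \cdot 39\right) = 105863637 - \left(-100 + \frac{23}{11} \cdot 39\right) = 105863637 - \left(-100 + \frac{897}{11}\right) = 105863637 - - \frac{203}{11} = 105863637 + \frac{203}{11} = \frac{1164500210}{11}$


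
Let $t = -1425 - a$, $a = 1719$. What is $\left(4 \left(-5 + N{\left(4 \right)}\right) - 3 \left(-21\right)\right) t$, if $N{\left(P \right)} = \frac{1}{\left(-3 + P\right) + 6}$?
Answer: $- \frac{958920}{7} \approx -1.3699 \cdot 10^{5}$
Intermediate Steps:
$N{\left(P \right)} = \frac{1}{3 + P}$
$t = -3144$ ($t = -1425 - 1719 = -3144$)
$\left(4 \left(-5 + N{\left(4 \right)}\right) - 3 \left(-21\right)\right) t = \left(4 \left(-5 + \frac{1}{3 + 4}\right) - 3 \left(-21\right)\right) \left(-3144\right) = \left(4 \left(-5 + \frac{1}{7}\right) - -63\right) \left(-3144\right) = \left(4 \left(-5 + \frac{1}{7}\right) + 63\right) \left(-3144\right) = \left(4 \left(- \frac{34}{7}\right) + 63\right) \left(-3144\right) = \left(- \frac{136}{7} + 63\right) \left(-3144\right) = \frac{305}{7} \left(-3144\right) = - \frac{958920}{7}$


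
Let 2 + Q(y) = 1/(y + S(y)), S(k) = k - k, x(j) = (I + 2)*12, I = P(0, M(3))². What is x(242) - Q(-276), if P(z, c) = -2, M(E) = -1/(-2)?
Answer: 20425/276 ≈ 74.004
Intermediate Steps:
M(E) = ½ (M(E) = -1*(-½) = ½)
I = 4 (I = (-2)² = 4)
x(j) = 72 (x(j) = (4 + 2)*12 = 6*12 = 72)
S(k) = 0
Q(y) = -2 + 1/y (Q(y) = -2 + 1/(y + 0) = -2 + 1/y)
x(242) - Q(-276) = 72 - (-2 + 1/(-276)) = 72 - (-2 - 1/276) = 72 - 1*(-553/276) = 72 + 553/276 = 20425/276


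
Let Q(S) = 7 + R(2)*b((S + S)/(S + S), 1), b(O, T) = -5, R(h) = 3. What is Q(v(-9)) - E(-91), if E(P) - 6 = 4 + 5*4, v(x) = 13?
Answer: -38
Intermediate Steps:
E(P) = 30 (E(P) = 6 + (4 + 5*4) = 6 + (4 + 20) = 6 + 24 = 30)
Q(S) = -8 (Q(S) = 7 + 3*(-5) = 7 - 15 = -8)
Q(v(-9)) - E(-91) = -8 - 1*30 = -8 - 30 = -38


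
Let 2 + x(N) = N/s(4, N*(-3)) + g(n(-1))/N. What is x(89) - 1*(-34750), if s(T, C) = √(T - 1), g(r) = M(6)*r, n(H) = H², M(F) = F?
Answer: 3092578/89 + 89*√3/3 ≈ 34799.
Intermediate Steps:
g(r) = 6*r
s(T, C) = √(-1 + T)
x(N) = -2 + 6/N + N*√3/3 (x(N) = -2 + (N/(√(-1 + 4)) + (6*(-1)²)/N) = -2 + (N/(√3) + (6*1)/N) = -2 + (N*(√3/3) + 6/N) = -2 + (N*√3/3 + 6/N) = -2 + (6/N + N*√3/3) = -2 + 6/N + N*√3/3)
x(89) - 1*(-34750) = (-2 + 6/89 + (⅓)*89*√3) - 1*(-34750) = (-2 + 6*(1/89) + 89*√3/3) + 34750 = (-2 + 6/89 + 89*√3/3) + 34750 = (-172/89 + 89*√3/3) + 34750 = 3092578/89 + 89*√3/3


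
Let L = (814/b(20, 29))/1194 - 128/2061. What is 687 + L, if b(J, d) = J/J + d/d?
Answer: 563759651/820278 ≈ 687.28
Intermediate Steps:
b(J, d) = 2 (b(J, d) = 1 + 1 = 2)
L = 228665/820278 (L = (814/2)/1194 - 128/2061 = (814*(½))*(1/1194) - 128*1/2061 = 407*(1/1194) - 128/2061 = 407/1194 - 128/2061 = 228665/820278 ≈ 0.27877)
687 + L = 687 + 228665/820278 = 563759651/820278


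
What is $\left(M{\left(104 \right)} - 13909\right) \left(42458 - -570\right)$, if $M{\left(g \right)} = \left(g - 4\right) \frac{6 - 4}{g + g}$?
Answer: $- \frac{7779656026}{13} \approx -5.9843 \cdot 10^{8}$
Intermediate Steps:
$M{\left(g \right)} = \frac{-4 + g}{g}$ ($M{\left(g \right)} = \left(-4 + g\right) \frac{2}{2 g} = \left(-4 + g\right) 2 \frac{1}{2 g} = \frac{-4 + g}{g}$)
$\left(M{\left(104 \right)} - 13909\right) \left(42458 - -570\right) = \left(\frac{-4 + 104}{104} - 13909\right) \left(42458 - -570\right) = \left(\frac{1}{104} \cdot 100 - 13909\right) \left(42458 + 570\right) = \left(\frac{25}{26} - 13909\right) 43028 = \left(- \frac{361609}{26}\right) 43028 = - \frac{7779656026}{13}$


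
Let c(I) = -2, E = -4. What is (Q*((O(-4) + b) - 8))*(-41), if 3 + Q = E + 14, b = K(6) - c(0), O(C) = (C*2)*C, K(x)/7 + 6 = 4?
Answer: -3444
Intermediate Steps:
K(x) = -14 (K(x) = -42 + 7*4 = -42 + 28 = -14)
O(C) = 2*C² (O(C) = (2*C)*C = 2*C²)
b = -12 (b = -14 - 1*(-2) = -14 + 2 = -12)
Q = 7 (Q = -3 + (-4 + 14) = -3 + 10 = 7)
(Q*((O(-4) + b) - 8))*(-41) = (7*((2*(-4)² - 12) - 8))*(-41) = (7*((2*16 - 12) - 8))*(-41) = (7*((32 - 12) - 8))*(-41) = (7*(20 - 8))*(-41) = (7*12)*(-41) = 84*(-41) = -3444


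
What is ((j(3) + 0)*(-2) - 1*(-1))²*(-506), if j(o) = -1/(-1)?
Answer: -506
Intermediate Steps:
j(o) = 1 (j(o) = -1*(-1) = 1)
((j(3) + 0)*(-2) - 1*(-1))²*(-506) = ((1 + 0)*(-2) - 1*(-1))²*(-506) = (1*(-2) + 1)²*(-506) = (-2 + 1)²*(-506) = (-1)²*(-506) = 1*(-506) = -506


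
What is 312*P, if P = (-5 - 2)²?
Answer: 15288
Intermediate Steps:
P = 49 (P = (-7)² = 49)
312*P = 312*49 = 15288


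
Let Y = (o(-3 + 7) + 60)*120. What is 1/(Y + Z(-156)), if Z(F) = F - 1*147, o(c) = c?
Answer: 1/7377 ≈ 0.00013556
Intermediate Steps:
Y = 7680 (Y = ((-3 + 7) + 60)*120 = (4 + 60)*120 = 64*120 = 7680)
Z(F) = -147 + F (Z(F) = F - 147 = -147 + F)
1/(Y + Z(-156)) = 1/(7680 + (-147 - 156)) = 1/(7680 - 303) = 1/7377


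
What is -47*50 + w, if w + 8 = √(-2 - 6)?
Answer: -2358 + 2*I*√2 ≈ -2358.0 + 2.8284*I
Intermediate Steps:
w = -8 + 2*I*√2 (w = -8 + √(-2 - 6) = -8 + √(-8) = -8 + 2*I*√2 ≈ -8.0 + 2.8284*I)
-47*50 + w = -47*50 + (-8 + 2*I*√2) = -2350 + (-8 + 2*I*√2) = -2358 + 2*I*√2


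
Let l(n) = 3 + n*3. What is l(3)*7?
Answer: 84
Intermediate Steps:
l(n) = 3 + 3*n
l(3)*7 = (3 + 3*3)*7 = (3 + 9)*7 = 12*7 = 84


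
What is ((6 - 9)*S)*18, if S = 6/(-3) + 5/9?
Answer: 78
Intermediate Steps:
S = -13/9 (S = 6*(-⅓) + 5*(⅑) = -2 + 5/9 = -13/9 ≈ -1.4444)
((6 - 9)*S)*18 = ((6 - 9)*(-13/9))*18 = -3*(-13/9)*18 = (13/3)*18 = 78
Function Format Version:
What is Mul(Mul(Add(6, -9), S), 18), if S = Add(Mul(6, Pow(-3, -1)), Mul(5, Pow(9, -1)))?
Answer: 78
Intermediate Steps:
S = Rational(-13, 9) (S = Add(Mul(6, Rational(-1, 3)), Mul(5, Rational(1, 9))) = Add(-2, Rational(5, 9)) = Rational(-13, 9) ≈ -1.4444)
Mul(Mul(Add(6, -9), S), 18) = Mul(Mul(Add(6, -9), Rational(-13, 9)), 18) = Mul(Mul(-3, Rational(-13, 9)), 18) = Mul(Rational(13, 3), 18) = 78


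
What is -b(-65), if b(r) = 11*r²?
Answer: -46475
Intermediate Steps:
-b(-65) = -11*(-65)² = -11*4225 = -1*46475 = -46475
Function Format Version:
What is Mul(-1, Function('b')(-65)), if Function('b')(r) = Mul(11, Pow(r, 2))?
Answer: -46475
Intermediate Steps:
Mul(-1, Function('b')(-65)) = Mul(-1, Mul(11, Pow(-65, 2))) = Mul(-1, Mul(11, 4225)) = Mul(-1, 46475) = -46475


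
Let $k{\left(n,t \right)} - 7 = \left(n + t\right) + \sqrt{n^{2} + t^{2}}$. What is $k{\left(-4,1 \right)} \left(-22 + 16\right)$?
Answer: $-24 - 6 \sqrt{17} \approx -48.739$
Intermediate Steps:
$k{\left(n,t \right)} = 7 + n + t + \sqrt{n^{2} + t^{2}}$ ($k{\left(n,t \right)} = 7 + \left(\left(n + t\right) + \sqrt{n^{2} + t^{2}}\right) = 7 + \left(n + t + \sqrt{n^{2} + t^{2}}\right) = 7 + n + t + \sqrt{n^{2} + t^{2}}$)
$k{\left(-4,1 \right)} \left(-22 + 16\right) = \left(7 - 4 + 1 + \sqrt{\left(-4\right)^{2} + 1^{2}}\right) \left(-22 + 16\right) = \left(7 - 4 + 1 + \sqrt{16 + 1}\right) \left(-6\right) = \left(7 - 4 + 1 + \sqrt{17}\right) \left(-6\right) = \left(4 + \sqrt{17}\right) \left(-6\right) = -24 - 6 \sqrt{17}$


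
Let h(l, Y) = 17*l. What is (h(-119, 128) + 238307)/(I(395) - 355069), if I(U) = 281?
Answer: -59071/88697 ≈ -0.66599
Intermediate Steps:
(h(-119, 128) + 238307)/(I(395) - 355069) = (17*(-119) + 238307)/(281 - 355069) = (-2023 + 238307)/(-354788) = 236284*(-1/354788) = -59071/88697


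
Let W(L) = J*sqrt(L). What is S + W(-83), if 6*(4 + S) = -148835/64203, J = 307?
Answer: -1689707/385218 + 307*I*sqrt(83) ≈ -4.3864 + 2796.9*I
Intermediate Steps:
W(L) = 307*sqrt(L)
S = -1689707/385218 (S = -4 + (-148835/64203)/6 = -4 + (-148835*1/64203)/6 = -4 + (1/6)*(-148835/64203) = -4 - 148835/385218 = -1689707/385218 ≈ -4.3864)
S + W(-83) = -1689707/385218 + 307*sqrt(-83) = -1689707/385218 + 307*(I*sqrt(83)) = -1689707/385218 + 307*I*sqrt(83)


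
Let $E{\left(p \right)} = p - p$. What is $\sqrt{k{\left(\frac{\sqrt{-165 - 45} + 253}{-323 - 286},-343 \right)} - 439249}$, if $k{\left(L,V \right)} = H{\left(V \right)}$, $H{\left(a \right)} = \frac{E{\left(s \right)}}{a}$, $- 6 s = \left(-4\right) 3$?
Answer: $i \sqrt{439249} \approx 662.76 i$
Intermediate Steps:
$s = 2$ ($s = - \frac{\left(-4\right) 3}{6} = \left(- \frac{1}{6}\right) \left(-12\right) = 2$)
$E{\left(p \right)} = 0$
$H{\left(a \right)} = 0$ ($H{\left(a \right)} = \frac{0}{a} = 0$)
$k{\left(L,V \right)} = 0$
$\sqrt{k{\left(\frac{\sqrt{-165 - 45} + 253}{-323 - 286},-343 \right)} - 439249} = \sqrt{0 - 439249} = \sqrt{-439249} = i \sqrt{439249}$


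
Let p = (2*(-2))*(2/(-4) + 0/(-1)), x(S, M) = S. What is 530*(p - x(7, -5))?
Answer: -2650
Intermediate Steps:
p = 2 (p = -4*(2*(-1/4) + 0*(-1)) = -4*(-1/2 + 0) = -4*(-1/2) = 2)
530*(p - x(7, -5)) = 530*(2 - 1*7) = 530*(2 - 7) = 530*(-5) = -2650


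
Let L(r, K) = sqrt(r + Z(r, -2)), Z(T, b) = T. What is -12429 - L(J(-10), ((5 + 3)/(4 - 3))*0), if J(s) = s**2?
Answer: -12429 - 10*sqrt(2) ≈ -12443.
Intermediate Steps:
L(r, K) = sqrt(2)*sqrt(r) (L(r, K) = sqrt(r + r) = sqrt(2*r) = sqrt(2)*sqrt(r))
-12429 - L(J(-10), ((5 + 3)/(4 - 3))*0) = -12429 - sqrt(2)*sqrt((-10)**2) = -12429 - sqrt(2)*sqrt(100) = -12429 - sqrt(2)*10 = -12429 - 10*sqrt(2)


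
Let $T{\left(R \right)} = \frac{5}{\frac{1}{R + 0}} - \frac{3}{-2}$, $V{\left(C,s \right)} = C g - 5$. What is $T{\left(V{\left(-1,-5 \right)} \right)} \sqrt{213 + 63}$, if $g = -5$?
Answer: $3 \sqrt{69} \approx 24.92$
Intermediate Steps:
$V{\left(C,s \right)} = -5 - 5 C$ ($V{\left(C,s \right)} = C \left(-5\right) - 5 = - 5 C - 5 = -5 - 5 C$)
$T{\left(R \right)} = \frac{3}{2} + 5 R$ ($T{\left(R \right)} = \frac{5}{\frac{1}{R}} - - \frac{3}{2} = 5 R + \frac{3}{2} = \frac{3}{2} + 5 R$)
$T{\left(V{\left(-1,-5 \right)} \right)} \sqrt{213 + 63} = \left(\frac{3}{2} + 5 \left(-5 - -5\right)\right) \sqrt{213 + 63} = \left(\frac{3}{2} + 5 \left(-5 + 5\right)\right) \sqrt{276} = \left(\frac{3}{2} + 5 \cdot 0\right) 2 \sqrt{69} = \left(\frac{3}{2} + 0\right) 2 \sqrt{69} = \frac{3 \cdot 2 \sqrt{69}}{2} = 3 \sqrt{69}$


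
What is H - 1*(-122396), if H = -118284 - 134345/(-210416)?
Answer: 865364937/210416 ≈ 4112.6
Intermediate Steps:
H = -24888711799/210416 (H = -118284 - 134345*(-1/210416) = -118284 + 134345/210416 = -24888711799/210416 ≈ -1.1828e+5)
H - 1*(-122396) = -24888711799/210416 - 1*(-122396) = -24888711799/210416 + 122396 = 865364937/210416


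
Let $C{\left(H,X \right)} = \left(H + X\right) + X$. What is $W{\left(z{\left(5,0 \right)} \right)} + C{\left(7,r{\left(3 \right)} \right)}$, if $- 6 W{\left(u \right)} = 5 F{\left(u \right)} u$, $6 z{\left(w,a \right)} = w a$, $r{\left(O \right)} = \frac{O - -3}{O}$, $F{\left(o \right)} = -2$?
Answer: $11$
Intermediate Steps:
$r{\left(O \right)} = \frac{3 + O}{O}$ ($r{\left(O \right)} = \frac{O + 3}{O} = \frac{3 + O}{O}$)
$C{\left(H,X \right)} = H + 2 X$
$z{\left(w,a \right)} = \frac{a w}{6}$ ($z{\left(w,a \right)} = \frac{w a}{6} = \frac{a w}{6}$)
$W{\left(u \right)} = \frac{5 u}{3}$ ($W{\left(u \right)} = - \frac{5 \left(-2\right) u}{6} = - \frac{\left(-10\right) u}{6} = \frac{5 u}{3}$)
$W{\left(z{\left(5,0 \right)} \right)} + C{\left(7,r{\left(3 \right)} \right)} = \frac{5 \cdot \frac{1}{6} \cdot 0 \cdot 5}{3} + \left(7 + 2 \frac{3 + 3}{3}\right) = \frac{5}{3} \cdot 0 + \left(7 + 2 \cdot \frac{1}{3} \cdot 6\right) = 0 + \left(7 + 2 \cdot 2\right) = 0 + \left(7 + 4\right) = 0 + 11 = 11$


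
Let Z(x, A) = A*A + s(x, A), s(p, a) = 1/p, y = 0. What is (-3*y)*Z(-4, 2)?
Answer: 0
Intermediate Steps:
Z(x, A) = A² + 1/x (Z(x, A) = A*A + 1/x = A² + 1/x)
(-3*y)*Z(-4, 2) = (-3*0)*(2² + 1/(-4)) = 0*(4 - ¼) = 0*(15/4) = 0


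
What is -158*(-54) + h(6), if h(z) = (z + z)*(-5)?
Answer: 8472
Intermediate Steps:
h(z) = -10*z (h(z) = (2*z)*(-5) = -10*z)
-158*(-54) + h(6) = -158*(-54) - 10*6 = 8532 - 60 = 8472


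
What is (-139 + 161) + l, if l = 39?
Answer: 61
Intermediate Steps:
(-139 + 161) + l = (-139 + 161) + 39 = 22 + 39 = 61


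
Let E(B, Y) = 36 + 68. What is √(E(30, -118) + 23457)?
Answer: √23561 ≈ 153.50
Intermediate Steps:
E(B, Y) = 104
√(E(30, -118) + 23457) = √(104 + 23457) = √23561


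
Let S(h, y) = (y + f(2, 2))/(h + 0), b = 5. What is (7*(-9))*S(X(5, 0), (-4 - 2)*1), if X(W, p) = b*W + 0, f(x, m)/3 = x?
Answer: 0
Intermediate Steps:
f(x, m) = 3*x
X(W, p) = 5*W (X(W, p) = 5*W + 0 = 5*W)
S(h, y) = (6 + y)/h (S(h, y) = (y + 3*2)/(h + 0) = (y + 6)/h = (6 + y)/h)
(7*(-9))*S(X(5, 0), (-4 - 2)*1) = (7*(-9))*((6 + (-4 - 2)*1)/((5*5))) = -63*(6 - 6*1)/25 = -63*(6 - 6)/25 = -63*0/25 = -63*0 = 0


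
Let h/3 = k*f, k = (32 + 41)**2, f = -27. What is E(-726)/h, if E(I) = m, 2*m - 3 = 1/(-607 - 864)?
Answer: -2206/634955679 ≈ -3.4743e-6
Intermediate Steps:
m = 2206/1471 (m = 3/2 + 1/(2*(-607 - 864)) = 3/2 + (1/2)/(-1471) = 3/2 + (1/2)*(-1/1471) = 3/2 - 1/2942 = 2206/1471 ≈ 1.4997)
E(I) = 2206/1471
k = 5329 (k = 73**2 = 5329)
h = -431649 (h = 3*(5329*(-27)) = 3*(-143883) = -431649)
E(-726)/h = (2206/1471)/(-431649) = (2206/1471)*(-1/431649) = -2206/634955679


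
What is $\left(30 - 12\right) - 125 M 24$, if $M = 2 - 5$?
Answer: $9018$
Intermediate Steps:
$M = -3$
$\left(30 - 12\right) - 125 M 24 = \left(30 - 12\right) - 125 \left(\left(-3\right) 24\right) = 18 - -9000 = 18 + 9000 = 9018$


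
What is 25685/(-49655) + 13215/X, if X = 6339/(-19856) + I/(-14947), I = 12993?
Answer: -12983892077897299/1167680495057 ≈ -11119.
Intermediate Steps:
X = -352738041/296787632 (X = 6339/(-19856) + 12993/(-14947) = 6339*(-1/19856) + 12993*(-1/14947) = -6339/19856 - 12993/14947 = -352738041/296787632 ≈ -1.1885)
25685/(-49655) + 13215/X = 25685/(-49655) + 13215/(-352738041/296787632) = 25685*(-1/49655) + 13215*(-296787632/352738041) = -5137/9931 - 1307349518960/117579347 = -12983892077897299/1167680495057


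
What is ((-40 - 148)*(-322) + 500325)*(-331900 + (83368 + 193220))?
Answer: -31022343632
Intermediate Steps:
((-40 - 148)*(-322) + 500325)*(-331900 + (83368 + 193220)) = (-188*(-322) + 500325)*(-331900 + 276588) = (60536 + 500325)*(-55312) = 560861*(-55312) = -31022343632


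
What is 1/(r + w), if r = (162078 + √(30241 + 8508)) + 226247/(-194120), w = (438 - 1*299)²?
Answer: 6835537394517960/1239950220842324877089 - 37682574400*√38749/1239950220842324877089 ≈ 5.5068e-6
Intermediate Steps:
w = 19321 (w = (438 - 299)² = 139² = 19321)
r = 31462355113/194120 + √38749 (r = (162078 + √38749) + 226247*(-1/194120) = (162078 + √38749) - 226247/194120 = 31462355113/194120 + √38749 ≈ 1.6227e+5)
1/(r + w) = 1/((31462355113/194120 + √38749) + 19321) = 1/(35212947633/194120 + √38749)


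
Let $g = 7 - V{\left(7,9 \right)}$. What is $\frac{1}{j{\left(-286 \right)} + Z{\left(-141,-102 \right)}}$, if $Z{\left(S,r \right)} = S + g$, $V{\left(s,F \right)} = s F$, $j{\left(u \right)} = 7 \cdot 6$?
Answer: $- \frac{1}{155} \approx -0.0064516$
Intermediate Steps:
$j{\left(u \right)} = 42$
$V{\left(s,F \right)} = F s$
$g = -56$ ($g = 7 - 9 \cdot 7 = 7 - 63 = -56$)
$Z{\left(S,r \right)} = -56 + S$ ($Z{\left(S,r \right)} = S - 56 = -56 + S$)
$\frac{1}{j{\left(-286 \right)} + Z{\left(-141,-102 \right)}} = \frac{1}{42 - 197} = \frac{1}{-155} = - \frac{1}{155}$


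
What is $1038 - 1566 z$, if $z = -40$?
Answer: $63678$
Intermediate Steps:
$1038 - 1566 z = 1038 - -62640 = 1038 + 62640 = 63678$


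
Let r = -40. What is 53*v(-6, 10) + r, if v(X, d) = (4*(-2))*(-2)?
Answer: 808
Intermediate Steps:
v(X, d) = 16 (v(X, d) = -8*(-2) = 16)
53*v(-6, 10) + r = 53*16 - 40 = 848 - 40 = 808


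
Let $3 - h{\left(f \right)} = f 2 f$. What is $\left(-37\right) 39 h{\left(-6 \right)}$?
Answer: $99567$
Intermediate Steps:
$h{\left(f \right)} = 3 - 2 f^{2}$ ($h{\left(f \right)} = 3 - f 2 f = 3 - 2 f f = 3 - 2 f^{2}$)
$\left(-37\right) 39 h{\left(-6 \right)} = \left(-37\right) 39 \left(3 - 2 \left(-6\right)^{2}\right) = - 1443 \left(3 - 72\right) = \left(-1443\right) \left(-69\right) = 99567$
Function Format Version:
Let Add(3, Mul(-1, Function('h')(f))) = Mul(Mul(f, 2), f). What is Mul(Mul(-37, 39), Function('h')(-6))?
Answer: 99567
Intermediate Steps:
Function('h')(f) = Add(3, Mul(-2, Pow(f, 2))) (Function('h')(f) = Add(3, Mul(-1, Mul(Mul(f, 2), f))) = Add(3, Mul(-1, Mul(Mul(2, f), f))) = Add(3, Mul(-1, Mul(2, Pow(f, 2)))) = Add(3, Mul(-2, Pow(f, 2))))
Mul(Mul(-37, 39), Function('h')(-6)) = Mul(Mul(-37, 39), Add(3, Mul(-2, Pow(-6, 2)))) = Mul(-1443, Add(3, Mul(-2, 36))) = Mul(-1443, Add(3, -72)) = Mul(-1443, -69) = 99567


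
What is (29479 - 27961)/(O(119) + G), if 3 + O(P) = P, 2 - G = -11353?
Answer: 1518/11471 ≈ 0.13233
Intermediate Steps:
G = 11355 (G = 2 - 1*(-11353) = 2 + 11353 = 11355)
O(P) = -3 + P
(29479 - 27961)/(O(119) + G) = (29479 - 27961)/((-3 + 119) + 11355) = 1518/(116 + 11355) = 1518/11471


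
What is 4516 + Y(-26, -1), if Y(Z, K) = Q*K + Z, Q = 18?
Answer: 4472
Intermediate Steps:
Y(Z, K) = Z + 18*K (Y(Z, K) = 18*K + Z = Z + 18*K)
4516 + Y(-26, -1) = 4516 + (-26 + 18*(-1)) = 4516 + (-26 - 18) = 4516 - 44 = 4472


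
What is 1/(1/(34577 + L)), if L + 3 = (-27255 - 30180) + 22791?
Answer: -70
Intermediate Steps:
L = -34647 (L = -3 + ((-27255 - 30180) + 22791) = -3 + (-57435 + 22791) = -3 - 34644 = -34647)
1/(1/(34577 + L)) = 1/(1/(34577 - 34647)) = 1/(1/(-70)) = 1/(-1/70) = -70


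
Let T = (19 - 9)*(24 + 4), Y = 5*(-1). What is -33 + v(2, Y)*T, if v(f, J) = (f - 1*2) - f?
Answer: -593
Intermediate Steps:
Y = -5
T = 280 (T = 10*28 = 280)
v(f, J) = -2 (v(f, J) = (f - 2) - f = (-2 + f) - f = -2)
-33 + v(2, Y)*T = -33 - 2*280 = -33 - 560 = -593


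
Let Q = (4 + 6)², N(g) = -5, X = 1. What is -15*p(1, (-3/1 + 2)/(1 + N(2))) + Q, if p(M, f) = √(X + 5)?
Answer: 100 - 15*√6 ≈ 63.258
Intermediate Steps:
p(M, f) = √6 (p(M, f) = √(1 + 5) = √6)
Q = 100 (Q = 10² = 100)
-15*p(1, (-3/1 + 2)/(1 + N(2))) + Q = -15*√6 + 100 = 100 - 15*√6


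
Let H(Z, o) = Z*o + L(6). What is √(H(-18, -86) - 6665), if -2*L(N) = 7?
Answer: 7*I*√418/2 ≈ 71.558*I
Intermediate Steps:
L(N) = -7/2 (L(N) = -½*7 = -7/2)
H(Z, o) = -7/2 + Z*o (H(Z, o) = Z*o - 7/2 = -7/2 + Z*o)
√(H(-18, -86) - 6665) = √((-7/2 - 18*(-86)) - 6665) = √((-7/2 + 1548) - 6665) = √(3089/2 - 6665) = √(-10241/2) = 7*I*√418/2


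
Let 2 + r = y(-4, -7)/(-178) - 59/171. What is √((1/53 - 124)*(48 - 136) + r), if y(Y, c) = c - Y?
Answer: √3154184114808634/537738 ≈ 104.44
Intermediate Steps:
r = -70865/30438 (r = -2 + ((-7 - 1*(-4))/(-178) - 59/171) = -2 + ((-7 + 4)*(-1/178) - 59*1/171) = -2 + (-3*(-1/178) - 59/171) = -2 + (3/178 - 59/171) = -2 - 9989/30438 = -70865/30438 ≈ -2.3282)
√((1/53 - 124)*(48 - 136) + r) = √((1/53 - 124)*(48 - 136) - 70865/30438) = √((1/53 - 124)*(-88) - 70865/30438) = √(-6571/53*(-88) - 70865/30438) = √(578248/53 - 70865/30438) = √(17596956779/1613214) = √3154184114808634/537738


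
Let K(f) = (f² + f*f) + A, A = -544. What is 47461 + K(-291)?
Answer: 216279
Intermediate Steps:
K(f) = -544 + 2*f² (K(f) = (f² + f*f) - 544 = (f² + f²) - 544 = 2*f² - 544 = -544 + 2*f²)
47461 + K(-291) = 47461 + (-544 + 2*(-291)²) = 47461 + (-544 + 2*84681) = 47461 + (-544 + 169362) = 47461 + 168818 = 216279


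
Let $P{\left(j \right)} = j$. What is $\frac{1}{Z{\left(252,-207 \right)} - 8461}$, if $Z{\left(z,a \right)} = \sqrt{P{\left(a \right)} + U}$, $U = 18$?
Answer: $- \frac{8461}{71588710} - \frac{3 i \sqrt{21}}{71588710} \approx -0.00011819 - 1.9204 \cdot 10^{-7} i$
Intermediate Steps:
$Z{\left(z,a \right)} = \sqrt{18 + a}$ ($Z{\left(z,a \right)} = \sqrt{a + 18} = \sqrt{18 + a}$)
$\frac{1}{Z{\left(252,-207 \right)} - 8461} = \frac{1}{\sqrt{18 - 207} - 8461} = \frac{1}{\sqrt{-189} - 8461} = \frac{1}{3 i \sqrt{21} - 8461} = \frac{1}{-8461 + 3 i \sqrt{21}}$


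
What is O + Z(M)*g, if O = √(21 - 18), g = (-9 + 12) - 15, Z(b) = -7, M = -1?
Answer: 84 + √3 ≈ 85.732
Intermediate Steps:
g = -12 (g = 3 - 15 = -12)
O = √3 ≈ 1.7320
O + Z(M)*g = √3 - 7*(-12) = √3 + 84 = 84 + √3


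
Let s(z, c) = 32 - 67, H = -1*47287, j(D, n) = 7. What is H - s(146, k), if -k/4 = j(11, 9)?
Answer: -47252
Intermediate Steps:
H = -47287
k = -28 (k = -4*7 = -28)
s(z, c) = -35
H - s(146, k) = -47287 - 1*(-35) = -47287 + 35 = -47252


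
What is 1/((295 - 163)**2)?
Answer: 1/17424 ≈ 5.7392e-5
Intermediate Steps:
1/((295 - 163)**2) = 1/(132**2) = 1/17424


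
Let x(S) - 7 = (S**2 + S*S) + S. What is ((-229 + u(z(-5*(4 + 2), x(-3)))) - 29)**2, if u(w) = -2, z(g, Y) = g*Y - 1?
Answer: 67600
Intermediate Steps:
x(S) = 7 + S + 2*S**2 (x(S) = 7 + ((S**2 + S*S) + S) = 7 + ((S**2 + S**2) + S) = 7 + (2*S**2 + S) = 7 + (S + 2*S**2) = 7 + S + 2*S**2)
z(g, Y) = -1 + Y*g (z(g, Y) = Y*g - 1 = -1 + Y*g)
((-229 + u(z(-5*(4 + 2), x(-3)))) - 29)**2 = ((-229 - 2) - 29)**2 = (-231 - 29)**2 = (-260)**2 = 67600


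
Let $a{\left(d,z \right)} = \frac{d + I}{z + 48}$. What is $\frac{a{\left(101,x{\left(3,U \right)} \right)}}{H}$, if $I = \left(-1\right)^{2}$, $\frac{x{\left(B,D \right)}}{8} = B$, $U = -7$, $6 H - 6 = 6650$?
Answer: $\frac{17}{13312} \approx 0.001277$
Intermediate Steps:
$H = \frac{3328}{3}$ ($H = 1 + \frac{1}{6} \cdot 6650 = 1 + \frac{3325}{3} = \frac{3328}{3} \approx 1109.3$)
$x{\left(B,D \right)} = 8 B$
$I = 1$
$a{\left(d,z \right)} = \frac{1 + d}{48 + z}$ ($a{\left(d,z \right)} = \frac{d + 1}{z + 48} = \frac{1 + d}{48 + z}$)
$\frac{a{\left(101,x{\left(3,U \right)} \right)}}{H} = \frac{\frac{1}{48 + 8 \cdot 3} \left(1 + 101\right)}{\frac{3328}{3}} = \frac{1}{48 + 24} \cdot 102 \cdot \frac{3}{3328} = \frac{1}{72} \cdot 102 \cdot \frac{3}{3328} = \frac{17}{12} \cdot \frac{3}{3328} = \frac{17}{13312}$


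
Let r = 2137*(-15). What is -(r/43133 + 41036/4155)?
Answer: -1636817263/179217615 ≈ -9.1331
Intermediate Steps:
r = -32055
-(r/43133 + 41036/4155) = -(-32055/43133 + 41036/4155) = -1*1636817263/179217615 = -1636817263/179217615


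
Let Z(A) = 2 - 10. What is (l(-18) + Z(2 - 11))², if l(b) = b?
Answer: 676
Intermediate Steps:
Z(A) = -8
(l(-18) + Z(2 - 11))² = (-18 - 8)² = (-26)² = 676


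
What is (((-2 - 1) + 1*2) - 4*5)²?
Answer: 441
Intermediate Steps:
(((-2 - 1) + 1*2) - 4*5)² = ((-3 + 2) - 20)² = (-1 - 20)² = (-21)² = 441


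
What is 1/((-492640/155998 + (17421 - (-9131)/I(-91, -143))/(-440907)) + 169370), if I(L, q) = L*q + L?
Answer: 444391522411746/75265171207855124033 ≈ 5.9043e-6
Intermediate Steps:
I(L, q) = L + L*q
1/((-492640/155998 + (17421 - (-9131)/I(-91, -143))/(-440907)) + 169370) = 1/((-492640/155998 + (17421 - (-9131)/((-91*(1 - 143))))/(-440907)) + 169370) = 1/((-492640*1/155998 + (17421 - (-9131)/((-91*(-142))))*(-1/440907)) + 169370) = 1/((-246320/77999 + (17421 - (-9131)/12922)*(-1/440907)) + 169370) = 1/((-246320/77999 + (17421 - 1*(-9131/12922))*(-1/440907)) + 169370) = 1/((-246320/77999 + (17421 + 9131/12922)*(-1/440907)) + 169370) = 1/((-246320/77999 + (225123293/12922)*(-1/440907)) + 169370) = 1/((-246320/77999 - 225123293/5697400254) + 169370) = 1/(-1420943022295987/444391522411746 + 169370) = 1/(75265171207855124033/444391522411746) = 444391522411746/75265171207855124033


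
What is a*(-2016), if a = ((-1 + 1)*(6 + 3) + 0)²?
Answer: 0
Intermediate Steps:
a = 0 (a = (0*9 + 0)² = (0 + 0)² = 0² = 0)
a*(-2016) = 0*(-2016) = 0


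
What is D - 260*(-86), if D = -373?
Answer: 21987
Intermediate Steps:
D - 260*(-86) = -373 - 260*(-86) = -373 + 22360 = 21987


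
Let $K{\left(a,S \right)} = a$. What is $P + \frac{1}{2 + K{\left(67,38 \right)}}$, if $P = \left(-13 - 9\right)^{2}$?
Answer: $\frac{33397}{69} \approx 484.01$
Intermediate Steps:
$P = 484$ ($P = \left(-22\right)^{2} = 484$)
$P + \frac{1}{2 + K{\left(67,38 \right)}} = 484 + \frac{1}{2 + 67} = 484 + \frac{1}{69} = \frac{33397}{69}$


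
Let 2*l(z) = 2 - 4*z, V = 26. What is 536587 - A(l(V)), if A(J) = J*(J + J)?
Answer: 531385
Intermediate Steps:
l(z) = 1 - 2*z (l(z) = (2 - 4*z)/2 = 1 - 2*z)
A(J) = 2*J² (A(J) = J*(2*J) = 2*J²)
536587 - A(l(V)) = 536587 - 2*(1 - 2*26)² = 536587 - 2*(1 - 52)² = 536587 - 2*(-51)² = 536587 - 2*2601 = 536587 - 1*5202 = 536587 - 5202 = 531385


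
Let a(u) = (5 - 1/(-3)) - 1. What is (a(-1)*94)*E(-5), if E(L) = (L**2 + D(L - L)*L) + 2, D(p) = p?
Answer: 10998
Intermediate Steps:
E(L) = 2 + L**2 (E(L) = (L**2 + (L - L)*L) + 2 = (L**2 + 0*L) + 2 = (L**2 + 0) + 2 = L**2 + 2 = 2 + L**2)
a(u) = 13/3 (a(u) = (5 - 1*(-1/3)) - 1 = (5 + 1/3) - 1 = 16/3 - 1 = 13/3)
(a(-1)*94)*E(-5) = ((13/3)*94)*(2 + (-5)**2) = 1222*(2 + 25)/3 = (1222/3)*27 = 10998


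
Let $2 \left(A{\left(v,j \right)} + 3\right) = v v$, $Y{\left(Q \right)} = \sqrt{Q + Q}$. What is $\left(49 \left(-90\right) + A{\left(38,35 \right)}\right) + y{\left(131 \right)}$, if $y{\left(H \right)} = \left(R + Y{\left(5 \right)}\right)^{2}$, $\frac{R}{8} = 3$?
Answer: $-3105 + 48 \sqrt{10} \approx -2953.2$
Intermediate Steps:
$Y{\left(Q \right)} = \sqrt{2} \sqrt{Q}$ ($Y{\left(Q \right)} = \sqrt{2 Q} = \sqrt{2} \sqrt{Q}$)
$R = 24$ ($R = 8 \cdot 3 = 24$)
$A{\left(v,j \right)} = -3 + \frac{v^{2}}{2}$ ($A{\left(v,j \right)} = -3 + \frac{v v}{2} = -3 + \frac{v^{2}}{2}$)
$y{\left(H \right)} = \left(24 + \sqrt{10}\right)^{2}$ ($y{\left(H \right)} = \left(24 + \sqrt{2} \sqrt{5}\right)^{2} = \left(24 + \sqrt{10}\right)^{2}$)
$\left(49 \left(-90\right) + A{\left(38,35 \right)}\right) + y{\left(131 \right)} = \left(49 \left(-90\right) - \left(3 - \frac{38^{2}}{2}\right)\right) + \left(24 + \sqrt{10}\right)^{2} = \left(-4410 + \left(-3 + \frac{1}{2} \cdot 1444\right)\right) + \left(24 + \sqrt{10}\right)^{2} = \left(-4410 + \left(-3 + 722\right)\right) + \left(24 + \sqrt{10}\right)^{2} = \left(-4410 + 719\right) + \left(24 + \sqrt{10}\right)^{2} = -3691 + \left(24 + \sqrt{10}\right)^{2}$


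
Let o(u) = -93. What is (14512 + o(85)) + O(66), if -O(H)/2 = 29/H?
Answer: 475798/33 ≈ 14418.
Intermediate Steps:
O(H) = -58/H
(14512 + o(85)) + O(66) = (14512 - 93) - 58/66 = 14419 - 58*1/66 = 14419 - 29/33 = 475798/33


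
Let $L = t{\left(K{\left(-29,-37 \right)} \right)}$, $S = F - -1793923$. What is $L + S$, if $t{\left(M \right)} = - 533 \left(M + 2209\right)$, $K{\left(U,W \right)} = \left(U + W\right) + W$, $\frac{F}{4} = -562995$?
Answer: $-1580555$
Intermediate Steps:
$F = -2251980$ ($F = 4 \left(-562995\right) = -2251980$)
$K{\left(U,W \right)} = U + 2 W$
$t{\left(M \right)} = -1177397 - 533 M$ ($t{\left(M \right)} = - 533 \left(2209 + M\right) = -1177397 - 533 M$)
$S = -458057$ ($S = -2251980 - -1793923 = -2251980 + 1793923 = -458057$)
$L = -1122498$ ($L = -1177397 - 533 \left(-29 + 2 \left(-37\right)\right) = -1177397 - 533 \left(-29 - 74\right) = -1177397 - -54899 = -1177397 + 54899 = -1122498$)
$L + S = -1122498 - 458057 = -1580555$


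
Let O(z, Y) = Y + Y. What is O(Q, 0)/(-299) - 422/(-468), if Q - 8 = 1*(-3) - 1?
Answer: 211/234 ≈ 0.90171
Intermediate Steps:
Q = 4 (Q = 8 + (1*(-3) - 1) = 8 + (-3 - 1) = 8 - 4 = 4)
O(z, Y) = 2*Y
O(Q, 0)/(-299) - 422/(-468) = (2*0)/(-299) - 422/(-468) = 0*(-1/299) - 422*(-1/468) = 0 + 211/234 = 211/234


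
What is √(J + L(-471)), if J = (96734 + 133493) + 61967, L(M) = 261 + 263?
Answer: √292718 ≈ 541.03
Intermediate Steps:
L(M) = 524
J = 292194 (J = 230227 + 61967 = 292194)
√(J + L(-471)) = √(292194 + 524) = √292718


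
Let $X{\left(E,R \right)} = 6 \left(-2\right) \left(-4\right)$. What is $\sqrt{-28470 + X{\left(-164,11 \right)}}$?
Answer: $3 i \sqrt{3158} \approx 168.59 i$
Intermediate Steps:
$X{\left(E,R \right)} = 48$ ($X{\left(E,R \right)} = \left(-12\right) \left(-4\right) = 48$)
$\sqrt{-28470 + X{\left(-164,11 \right)}} = \sqrt{-28470 + 48} = \sqrt{-28422} = 3 i \sqrt{3158}$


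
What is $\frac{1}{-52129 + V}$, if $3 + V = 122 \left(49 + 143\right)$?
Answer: $- \frac{1}{28708} \approx -3.4834 \cdot 10^{-5}$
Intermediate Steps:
$V = 23421$ ($V = -3 + 122 \left(49 + 143\right) = -3 + 122 \cdot 192 = -3 + 23424 = 23421$)
$\frac{1}{-52129 + V} = \frac{1}{-52129 + 23421} = \frac{1}{-28708} = - \frac{1}{28708}$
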